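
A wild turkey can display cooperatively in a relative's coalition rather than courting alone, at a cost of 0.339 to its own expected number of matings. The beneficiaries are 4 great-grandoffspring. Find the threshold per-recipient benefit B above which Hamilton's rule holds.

r to a great-grandoffspring = 1/8 (three parent–offspring links: r = (1/2)^3 = 1/8).
Hamilton's rule with n recipients of equal r: n·r·B > C, so B > C/(n·r) = 0.339/(4·0.125) = 0.678.

0.678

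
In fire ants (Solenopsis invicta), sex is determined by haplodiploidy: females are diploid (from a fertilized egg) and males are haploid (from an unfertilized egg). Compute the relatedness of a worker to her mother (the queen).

0.5

One meiotic link between diploid queen and diploid daughter: r = 1/2.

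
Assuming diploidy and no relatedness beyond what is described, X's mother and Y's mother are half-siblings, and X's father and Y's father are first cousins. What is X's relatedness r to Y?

0.09375

Independent pedigree routes through distinct common ancestors add.
X and Y are related in two ways: half first cousins through their mothers (r = 1/16) and second cousins through their fathers (r = 1/32).
r = 1/16 + 1/32 = 0.09375.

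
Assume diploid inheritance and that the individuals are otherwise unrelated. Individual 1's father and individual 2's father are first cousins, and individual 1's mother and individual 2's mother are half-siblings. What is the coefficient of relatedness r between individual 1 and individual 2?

With two independent routes of shared ancestry, r is the sum of the two contributions.
Individual 1 and individual 2 are related in two ways: second cousins through their fathers (r = 1/32) and half first cousins through their mothers (r = 1/16).
r = 1/32 + 1/16 = 0.09375.

0.09375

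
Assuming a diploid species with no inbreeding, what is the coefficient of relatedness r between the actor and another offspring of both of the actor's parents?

0.5

Each parent–offspring link contributes a factor of 1/2, and independent paths through distinct common ancestors add.
Full sibs share both parents — two paths of length 2: r = 2·(1/2)^2 = 1/2.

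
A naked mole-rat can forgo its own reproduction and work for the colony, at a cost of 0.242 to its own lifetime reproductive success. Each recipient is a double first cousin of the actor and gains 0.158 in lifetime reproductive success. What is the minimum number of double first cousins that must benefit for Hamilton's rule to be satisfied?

7

r to a double first cousin = 1/4 (double first cousins share both grandparent pairs — four paths of length 4: r = 4·(1/2)^4 = 1/4).
Hamilton's rule: n·r·B > C  ⇒  n > C/(r·B) = 0.242/(0.25·0.158) = 6.127.
The smallest integer exceeding 6.127 is 7.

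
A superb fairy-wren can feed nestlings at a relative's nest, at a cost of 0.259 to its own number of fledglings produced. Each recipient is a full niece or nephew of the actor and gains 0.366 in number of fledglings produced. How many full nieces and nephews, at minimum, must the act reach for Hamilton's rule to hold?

r to a full niece or nephew = 1/4 (full aunt/uncle↔niece/nephew: two paths of length 3 through the shared grandparent pair: r = 2·(1/2)^3 = 1/4).
Hamilton's rule: n·r·B > C  ⇒  n > C/(r·B) = 0.259/(0.25·0.366) = 2.831.
The smallest integer exceeding 2.831 is 3.

3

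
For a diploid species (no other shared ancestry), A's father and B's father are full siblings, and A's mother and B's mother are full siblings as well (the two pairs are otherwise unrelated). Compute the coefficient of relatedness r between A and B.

0.25

Independent pedigree routes through distinct common ancestors add.
A and B are related in two ways: first cousins through their fathers (r = 1/8) and first cousins through their mothers (r = 1/8) — i.e. double first cousins.
r = 1/8 + 1/8 = 0.25.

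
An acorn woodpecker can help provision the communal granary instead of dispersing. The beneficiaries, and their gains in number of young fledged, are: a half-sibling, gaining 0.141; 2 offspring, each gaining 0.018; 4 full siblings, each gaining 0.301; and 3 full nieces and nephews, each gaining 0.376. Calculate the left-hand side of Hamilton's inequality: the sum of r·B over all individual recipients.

r to a half-sibling = 1/4 (half-sibs share one parent — one path of length 2: r = (1/2)^2 = 1/4).
r to an offspring = 1/2 (one parent–offspring link: r = (1/2)^1 = 1/2).
r to a full sibling = 0.5 (full sibs share both parents — two paths of length 2: r = 2·(1/2)^2 = 1/2).
r to a full niece or nephew = 0.25 (full aunt/uncle↔niece/nephew: two paths of length 3 through the shared grandparent pair: r = 2·(1/2)^3 = 1/4).
Summing one r·B term per recipient: 1·0.25·0.141 + 2·0.5·0.018 + 4·0.5·0.301 + 3·0.25·0.376 = 0.93725.

0.93725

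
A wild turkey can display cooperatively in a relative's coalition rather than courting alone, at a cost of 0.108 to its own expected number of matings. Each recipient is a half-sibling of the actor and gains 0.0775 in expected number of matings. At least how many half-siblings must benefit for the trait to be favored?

6

r to a half-sibling = 0.25 (half-sibs share one parent — one path of length 2: r = (1/2)^2 = 1/4).
Hamilton's rule: n·r·B > C  ⇒  n > C/(r·B) = 0.108/(0.25·0.0775) = 5.574.
The smallest integer exceeding 5.574 is 6.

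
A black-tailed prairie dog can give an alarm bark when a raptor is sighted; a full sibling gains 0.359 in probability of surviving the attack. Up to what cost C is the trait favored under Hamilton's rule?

r to a full sibling = 1/2 (full sibs share both parents — two paths of length 2: r = 2·(1/2)^2 = 1/2).
Hamilton's rule: n·r·B > C, so the trait is favored while C < n·r·B = 1·0.5·0.359 = 0.1795.

0.1795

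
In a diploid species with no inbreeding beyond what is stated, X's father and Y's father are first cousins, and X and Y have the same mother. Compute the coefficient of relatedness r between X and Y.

0.28125

With two independent routes of shared ancestry, r is the sum of the two contributions.
X and Y are related in two ways: second cousins through their fathers (r = 1/32) and half-sibs through their shared mother (r = 1/4).
r = 1/32 + 1/4 = 0.28125.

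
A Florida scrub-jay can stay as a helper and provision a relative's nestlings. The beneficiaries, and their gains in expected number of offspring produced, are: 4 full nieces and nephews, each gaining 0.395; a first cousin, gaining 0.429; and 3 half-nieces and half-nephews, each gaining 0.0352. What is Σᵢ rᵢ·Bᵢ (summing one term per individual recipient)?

r to a full niece or nephew = 0.25 (full aunt/uncle↔niece/nephew: two paths of length 3 through the shared grandparent pair: r = 2·(1/2)^3 = 1/4).
r to a first cousin = 1/8 (first cousins share one grandparent pair — two paths of length 4: r = 2·(1/2)^4 = 1/8).
r to a half-niece or half-nephew = 1/8 (half-aunt/uncle↔niece/nephew: one path of length 3: r = (1/2)^3 = 1/8).
Summing one r·B term per recipient: 4·0.25·0.395 + 1·0.125·0.429 + 3·0.125·0.0352 = 0.461825.

0.461825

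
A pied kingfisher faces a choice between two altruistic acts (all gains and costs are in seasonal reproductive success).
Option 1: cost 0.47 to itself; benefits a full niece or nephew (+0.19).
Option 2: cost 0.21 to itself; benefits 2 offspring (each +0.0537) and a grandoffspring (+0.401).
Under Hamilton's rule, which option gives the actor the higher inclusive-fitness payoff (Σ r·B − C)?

Option 1: r to a full niece or nephew = 0.25.
Option 1: Σ r·B − C = (1·0.25·0.19) − 0.47 = -0.4225.
Option 2: r to an offspring = 0.5.
Option 2: r to a grandoffspring = 0.25.
Option 2: Σ r·B − C = (2·0.5·0.0537 + 1·0.25·0.401) − 0.21 = -0.05605.
Option 2 has the higher net inclusive-fitness payoff.

Option 2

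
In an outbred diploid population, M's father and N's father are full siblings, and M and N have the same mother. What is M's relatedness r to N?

0.375

Wright's path rule: contributions from independent ancestry routes add.
M and N are related in two ways: first cousins through their fathers (r = 1/8) and half-sibs through their shared mother (r = 1/4).
r = 1/8 + 1/4 = 3/8 = 0.375.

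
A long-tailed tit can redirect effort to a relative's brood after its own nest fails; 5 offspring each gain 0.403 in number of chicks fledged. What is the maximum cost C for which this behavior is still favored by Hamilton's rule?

r to an offspring = 0.5 (one parent–offspring link: r = (1/2)^1 = 1/2).
Hamilton's rule: n·r·B > C, so the trait is favored while C < n·r·B = 5·0.5·0.403 = 1.0075.

1.0075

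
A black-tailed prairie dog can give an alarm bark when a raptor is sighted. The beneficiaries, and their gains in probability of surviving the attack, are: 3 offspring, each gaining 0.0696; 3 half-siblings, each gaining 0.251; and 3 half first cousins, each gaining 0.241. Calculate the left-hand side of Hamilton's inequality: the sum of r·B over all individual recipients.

r to an offspring = 0.5 (one parent–offspring link: r = (1/2)^1 = 1/2).
r to a half-sibling = 1/4 (half-sibs share one parent — one path of length 2: r = (1/2)^2 = 1/4).
r to a half first cousin = 0.0625 (half first cousins share one grandparent — one path of length 4: r = (1/2)^4 = 1/16).
Summing one r·B term per recipient: 3·0.5·0.0696 + 3·0.25·0.251 + 3·0.0625·0.241 = 0.3378375.

0.3378375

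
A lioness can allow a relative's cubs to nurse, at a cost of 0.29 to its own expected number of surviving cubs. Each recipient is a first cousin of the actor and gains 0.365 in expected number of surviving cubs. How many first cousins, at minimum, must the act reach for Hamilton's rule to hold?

7

r to a first cousin = 0.125 (first cousins share one grandparent pair — two paths of length 4: r = 2·(1/2)^4 = 1/8).
Hamilton's rule: n·r·B > C  ⇒  n > C/(r·B) = 0.29/(0.125·0.365) = 6.356.
The smallest integer exceeding 6.356 is 7.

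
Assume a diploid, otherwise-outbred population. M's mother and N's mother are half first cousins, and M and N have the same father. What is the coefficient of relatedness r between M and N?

With two independent routes of shared ancestry, r is the sum of the two contributions.
M and N are related in two ways: half second cousins through their mothers (r = 1/64) and half-sibs through their shared father (r = 1/4).
r = 1/64 + 1/4 = 0.265625.

0.265625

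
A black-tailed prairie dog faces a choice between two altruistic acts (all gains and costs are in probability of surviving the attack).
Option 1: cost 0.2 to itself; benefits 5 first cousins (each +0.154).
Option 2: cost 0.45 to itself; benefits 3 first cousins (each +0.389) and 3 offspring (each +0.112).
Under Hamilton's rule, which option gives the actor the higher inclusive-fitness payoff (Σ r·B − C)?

Option 1

Option 1: r to a first cousin = 0.125.
Option 1: Σ r·B − C = (5·0.125·0.154) − 0.2 = -0.10375.
Option 2: r to a first cousin = 0.125.
Option 2: r to an offspring = 0.5.
Option 2: Σ r·B − C = (3·0.125·0.389 + 3·0.5·0.112) − 0.45 = -0.136125.
Option 1 has the higher net inclusive-fitness payoff.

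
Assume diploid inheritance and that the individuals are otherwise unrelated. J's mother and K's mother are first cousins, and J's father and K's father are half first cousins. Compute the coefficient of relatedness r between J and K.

0.046875

Relatedness sums over independent paths through distinct common ancestors.
J and K are related in two ways: second cousins through their mothers (r = 1/32) and half second cousins through their fathers (r = 1/64).
r = 1/32 + 1/64 = 0.046875.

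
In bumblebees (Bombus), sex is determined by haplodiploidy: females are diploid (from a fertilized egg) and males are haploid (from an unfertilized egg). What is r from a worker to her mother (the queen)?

0.5

One meiotic link between diploid queen and diploid daughter: r = 1/2.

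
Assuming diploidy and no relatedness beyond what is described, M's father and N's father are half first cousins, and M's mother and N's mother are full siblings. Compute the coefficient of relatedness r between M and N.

Relatedness sums over independent paths through distinct common ancestors.
M and N are related in two ways: half second cousins through their fathers (r = 1/64) and first cousins through their mothers (r = 1/8).
r = 1/64 + 1/8 = 9/64 = 0.140625.

0.140625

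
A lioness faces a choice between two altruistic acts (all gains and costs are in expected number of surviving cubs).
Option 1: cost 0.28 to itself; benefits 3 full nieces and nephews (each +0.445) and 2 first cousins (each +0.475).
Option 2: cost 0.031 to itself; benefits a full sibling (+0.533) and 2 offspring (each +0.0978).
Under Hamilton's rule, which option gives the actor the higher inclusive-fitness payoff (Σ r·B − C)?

Option 1: r to a full niece or nephew = 0.25.
Option 1: r to a first cousin = 0.125.
Option 1: Σ r·B − C = (3·0.25·0.445 + 2·0.125·0.475) − 0.28 = 0.1725.
Option 2: r to a full sibling = 0.5.
Option 2: r to an offspring = 0.5.
Option 2: Σ r·B − C = (1·0.5·0.533 + 2·0.5·0.0978) − 0.031 = 0.3333.
Option 2 has the higher net inclusive-fitness payoff.

Option 2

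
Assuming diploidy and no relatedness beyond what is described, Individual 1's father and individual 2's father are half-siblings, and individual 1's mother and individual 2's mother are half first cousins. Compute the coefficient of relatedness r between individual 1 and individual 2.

0.078125

Relatedness sums over independent paths through distinct common ancestors.
Individual 1 and individual 2 are related in two ways: half first cousins through their fathers (r = 1/16) and half second cousins through their mothers (r = 1/64).
r = 1/16 + 1/64 = 0.078125.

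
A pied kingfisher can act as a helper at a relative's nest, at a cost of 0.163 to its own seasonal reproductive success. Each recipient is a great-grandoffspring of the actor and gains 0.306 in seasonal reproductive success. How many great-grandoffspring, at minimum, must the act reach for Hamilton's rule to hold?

r to a great-grandoffspring = 0.125 (three parent–offspring links: r = (1/2)^3 = 1/8).
Hamilton's rule: n·r·B > C  ⇒  n > C/(r·B) = 0.163/(0.125·0.306) = 4.261.
The smallest integer exceeding 4.261 is 5.

5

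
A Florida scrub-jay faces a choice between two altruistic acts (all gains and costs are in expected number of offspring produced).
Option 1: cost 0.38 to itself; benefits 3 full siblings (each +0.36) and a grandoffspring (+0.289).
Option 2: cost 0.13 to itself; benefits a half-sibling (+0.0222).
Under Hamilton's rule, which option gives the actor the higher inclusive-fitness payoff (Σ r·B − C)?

Option 1: r to a full sibling = 0.5.
Option 1: r to a grandoffspring = 0.25.
Option 1: Σ r·B − C = (3·0.5·0.36 + 1·0.25·0.289) − 0.38 = 0.23225.
Option 2: r to a half-sibling = 0.25.
Option 2: Σ r·B − C = (1·0.25·0.0222) − 0.13 = -0.12445.
Option 1 has the higher net inclusive-fitness payoff.

Option 1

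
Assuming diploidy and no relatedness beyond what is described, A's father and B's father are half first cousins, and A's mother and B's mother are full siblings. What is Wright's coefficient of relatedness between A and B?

Relatedness sums over independent paths through distinct common ancestors.
A and B are related in two ways: half second cousins through their fathers (r = 1/64) and first cousins through their mothers (r = 1/8).
r = 1/64 + 1/8 = 0.140625.

0.140625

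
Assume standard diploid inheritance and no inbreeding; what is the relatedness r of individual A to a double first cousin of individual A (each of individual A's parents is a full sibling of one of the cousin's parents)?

0.25

Each parent–offspring link contributes a factor of 1/2, and independent paths through distinct common ancestors add.
Double first cousins share both grandparent pairs — four paths of length 4: r = 4·(1/2)^4 = 1/4.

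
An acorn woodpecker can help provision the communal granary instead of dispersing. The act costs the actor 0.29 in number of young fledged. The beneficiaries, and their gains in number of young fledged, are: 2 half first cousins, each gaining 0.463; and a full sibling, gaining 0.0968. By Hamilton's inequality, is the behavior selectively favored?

Hamilton's rule: the trait is favored when the sum of r·B over every recipient exceeds the actor's cost C.
r to a half first cousin = 0.0625 (half first cousins share one grandparent — one path of length 4: r = (1/2)^4 = 1/16).
r to a full sibling = 1/2 (full sibs share both parents — two paths of length 2: r = 2·(1/2)^2 = 1/2).
Summing one r·B term per recipient: 2·0.0625·0.463 + 1·0.5·0.0968 = 0.106275.
0.106275 < 0.29: the indirect benefit is less than the cost.

No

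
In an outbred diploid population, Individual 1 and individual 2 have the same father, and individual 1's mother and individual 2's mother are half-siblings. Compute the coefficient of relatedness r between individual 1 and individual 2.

0.3125

With two independent routes of shared ancestry, r is the sum of the two contributions.
Individual 1 and individual 2 are related in two ways: half-sibs through their shared father (r = 1/4) and half first cousins through their mothers (r = 1/16).
r = 1/4 + 1/16 = 0.3125.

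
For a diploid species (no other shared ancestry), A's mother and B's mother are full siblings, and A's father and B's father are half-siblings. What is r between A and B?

Relatedness sums over independent paths through distinct common ancestors.
A and B are related in two ways: first cousins through their mothers (r = 1/8) and half first cousins through their fathers (r = 1/16).
r = 1/8 + 1/16 = 3/16 = 0.1875.

0.1875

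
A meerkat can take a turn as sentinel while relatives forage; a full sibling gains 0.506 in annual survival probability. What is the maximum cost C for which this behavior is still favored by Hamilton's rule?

0.253

r to a full sibling = 0.5 (full sibs share both parents — two paths of length 2: r = 2·(1/2)^2 = 1/2).
Hamilton's rule: n·r·B > C, so the trait is favored while C < n·r·B = 1·0.5·0.506 = 0.253.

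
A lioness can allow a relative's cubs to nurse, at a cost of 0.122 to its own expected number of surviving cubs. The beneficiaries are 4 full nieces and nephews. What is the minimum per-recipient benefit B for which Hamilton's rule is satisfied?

0.122

r to a full niece or nephew = 1/4 (full aunt/uncle↔niece/nephew: two paths of length 3 through the shared grandparent pair: r = 2·(1/2)^3 = 1/4).
Hamilton's rule with n recipients of equal r: n·r·B > C, so B > C/(n·r) = 0.122/(4·0.25) = 0.122.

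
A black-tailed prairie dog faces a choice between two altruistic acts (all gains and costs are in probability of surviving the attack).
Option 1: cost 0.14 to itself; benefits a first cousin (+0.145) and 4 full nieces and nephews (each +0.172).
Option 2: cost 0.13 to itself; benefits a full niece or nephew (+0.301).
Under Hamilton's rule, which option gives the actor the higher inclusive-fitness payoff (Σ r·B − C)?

Option 1

Option 1: r to a first cousin = 0.125.
Option 1: r to a full niece or nephew = 0.25.
Option 1: Σ r·B − C = (1·0.125·0.145 + 4·0.25·0.172) − 0.14 = 0.050125.
Option 2: r to a full niece or nephew = 0.25.
Option 2: Σ r·B − C = (1·0.25·0.301) − 0.13 = -0.05475.
Option 1 has the higher net inclusive-fitness payoff.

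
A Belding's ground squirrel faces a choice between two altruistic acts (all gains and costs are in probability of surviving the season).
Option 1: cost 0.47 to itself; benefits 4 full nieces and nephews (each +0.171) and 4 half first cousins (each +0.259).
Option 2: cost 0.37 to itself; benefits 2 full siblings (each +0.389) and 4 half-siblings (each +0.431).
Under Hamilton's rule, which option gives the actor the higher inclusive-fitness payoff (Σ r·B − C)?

Option 2

Option 1: r to a full niece or nephew = 0.25.
Option 1: r to a half first cousin = 0.0625.
Option 1: Σ r·B − C = (4·0.25·0.171 + 4·0.0625·0.259) − 0.47 = -0.23425.
Option 2: r to a full sibling = 0.5.
Option 2: r to a half-sibling = 0.25.
Option 2: Σ r·B − C = (2·0.5·0.389 + 4·0.25·0.431) − 0.37 = 0.45.
Option 2 has the higher net inclusive-fitness payoff.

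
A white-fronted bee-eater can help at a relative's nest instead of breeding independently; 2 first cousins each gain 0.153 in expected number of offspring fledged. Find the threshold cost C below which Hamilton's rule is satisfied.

0.03825

r to a first cousin = 0.125 (first cousins share one grandparent pair — two paths of length 4: r = 2·(1/2)^4 = 1/8).
Hamilton's rule: n·r·B > C, so the trait is favored while C < n·r·B = 2·0.125·0.153 = 0.03825.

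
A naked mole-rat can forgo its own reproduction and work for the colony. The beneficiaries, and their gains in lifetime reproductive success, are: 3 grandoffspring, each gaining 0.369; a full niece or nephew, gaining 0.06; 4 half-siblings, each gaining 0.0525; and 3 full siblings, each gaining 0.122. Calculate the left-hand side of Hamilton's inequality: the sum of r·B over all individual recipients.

0.52725

r to a grandoffspring = 1/4 (two parent–offspring links: r = (1/2)^2 = 1/4).
r to a full niece or nephew = 1/4 (full aunt/uncle↔niece/nephew: two paths of length 3 through the shared grandparent pair: r = 2·(1/2)^3 = 1/4).
r to a half-sibling = 0.25 (half-sibs share one parent — one path of length 2: r = (1/2)^2 = 1/4).
r to a full sibling = 1/2 (full sibs share both parents — two paths of length 2: r = 2·(1/2)^2 = 1/2).
Summing one r·B term per recipient: 3·0.25·0.369 + 1·0.25·0.06 + 4·0.25·0.0525 + 3·0.5·0.122 = 0.52725.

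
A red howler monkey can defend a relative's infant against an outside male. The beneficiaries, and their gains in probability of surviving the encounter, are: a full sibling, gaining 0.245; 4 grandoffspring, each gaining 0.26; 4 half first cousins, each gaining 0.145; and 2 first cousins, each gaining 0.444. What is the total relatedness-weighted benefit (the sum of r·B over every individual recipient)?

0.52975

r to a full sibling = 1/2 (full sibs share both parents — two paths of length 2: r = 2·(1/2)^2 = 1/2).
r to a grandoffspring = 0.25 (two parent–offspring links: r = (1/2)^2 = 1/4).
r to a half first cousin = 0.0625 (half first cousins share one grandparent — one path of length 4: r = (1/2)^4 = 1/16).
r to a first cousin = 1/8 (first cousins share one grandparent pair — two paths of length 4: r = 2·(1/2)^4 = 1/8).
Summing one r·B term per recipient: 1·0.5·0.245 + 4·0.25·0.26 + 4·0.0625·0.145 + 2·0.125·0.444 = 0.52975.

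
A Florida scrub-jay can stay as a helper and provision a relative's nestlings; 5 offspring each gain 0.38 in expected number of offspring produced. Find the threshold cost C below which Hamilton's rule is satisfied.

r to an offspring = 1/2 (one parent–offspring link: r = (1/2)^1 = 1/2).
Hamilton's rule: n·r·B > C, so the trait is favored while C < n·r·B = 5·0.5·0.38 = 0.95.

0.95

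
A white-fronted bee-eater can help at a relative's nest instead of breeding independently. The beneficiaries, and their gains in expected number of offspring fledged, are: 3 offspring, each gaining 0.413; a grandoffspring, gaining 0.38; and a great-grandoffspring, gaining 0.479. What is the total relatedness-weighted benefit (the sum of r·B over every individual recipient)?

r to an offspring = 1/2 (one parent–offspring link: r = (1/2)^1 = 1/2).
r to a grandoffspring = 1/4 (two parent–offspring links: r = (1/2)^2 = 1/4).
r to a great-grandoffspring = 1/8 (three parent–offspring links: r = (1/2)^3 = 1/8).
Summing one r·B term per recipient: 3·0.5·0.413 + 1·0.25·0.38 + 1·0.125·0.479 = 0.774375.

0.774375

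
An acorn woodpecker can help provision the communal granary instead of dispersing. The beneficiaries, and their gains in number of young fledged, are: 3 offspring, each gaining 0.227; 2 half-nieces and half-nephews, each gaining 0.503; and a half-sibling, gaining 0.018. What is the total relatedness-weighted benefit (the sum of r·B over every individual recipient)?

0.47075

r to an offspring = 1/2 (one parent–offspring link: r = (1/2)^1 = 1/2).
r to a half-niece or half-nephew = 0.125 (half-aunt/uncle↔niece/nephew: one path of length 3: r = (1/2)^3 = 1/8).
r to a half-sibling = 1/4 (half-sibs share one parent — one path of length 2: r = (1/2)^2 = 1/4).
Summing one r·B term per recipient: 3·0.5·0.227 + 2·0.125·0.503 + 1·0.25·0.018 = 0.47075.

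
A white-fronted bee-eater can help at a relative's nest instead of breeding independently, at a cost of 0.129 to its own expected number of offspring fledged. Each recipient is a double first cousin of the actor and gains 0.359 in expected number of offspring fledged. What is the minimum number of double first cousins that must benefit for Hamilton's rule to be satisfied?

2

r to a double first cousin = 0.25 (double first cousins share both grandparent pairs — four paths of length 4: r = 4·(1/2)^4 = 1/4).
Hamilton's rule: n·r·B > C  ⇒  n > C/(r·B) = 0.129/(0.25·0.359) = 1.437.
The smallest integer exceeding 1.437 is 2.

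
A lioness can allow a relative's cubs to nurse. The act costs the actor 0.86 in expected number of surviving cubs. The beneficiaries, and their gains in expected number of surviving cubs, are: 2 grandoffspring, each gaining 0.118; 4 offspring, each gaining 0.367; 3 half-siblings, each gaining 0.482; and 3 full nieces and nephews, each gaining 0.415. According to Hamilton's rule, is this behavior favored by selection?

Yes

Hamilton's rule: the trait is favored when the sum of r·B over every recipient exceeds the actor's cost C.
r to a grandoffspring = 0.25 (two parent–offspring links: r = (1/2)^2 = 1/4).
r to an offspring = 1/2 (one parent–offspring link: r = (1/2)^1 = 1/2).
r to a half-sibling = 0.25 (half-sibs share one parent — one path of length 2: r = (1/2)^2 = 1/4).
r to a full niece or nephew = 1/4 (full aunt/uncle↔niece/nephew: two paths of length 3 through the shared grandparent pair: r = 2·(1/2)^3 = 1/4).
Summing one r·B term per recipient: 2·0.25·0.118 + 4·0.5·0.367 + 3·0.25·0.482 + 3·0.25·0.415 = 1.46575.
1.46575 > 0.86: the indirect benefit exceeds the cost.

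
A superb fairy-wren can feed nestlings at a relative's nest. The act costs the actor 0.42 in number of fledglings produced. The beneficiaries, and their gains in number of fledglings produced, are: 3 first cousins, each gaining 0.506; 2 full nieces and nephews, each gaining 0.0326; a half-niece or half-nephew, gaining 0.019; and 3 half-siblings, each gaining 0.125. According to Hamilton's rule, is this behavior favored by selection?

Hamilton's rule: the trait is favored when the sum of r·B over every recipient exceeds the actor's cost C.
r to a first cousin = 0.125 (first cousins share one grandparent pair — two paths of length 4: r = 2·(1/2)^4 = 1/8).
r to a full niece or nephew = 1/4 (full aunt/uncle↔niece/nephew: two paths of length 3 through the shared grandparent pair: r = 2·(1/2)^3 = 1/4).
r to a half-niece or half-nephew = 1/8 (half-aunt/uncle↔niece/nephew: one path of length 3: r = (1/2)^3 = 1/8).
r to a half-sibling = 0.25 (half-sibs share one parent — one path of length 2: r = (1/2)^2 = 1/4).
Summing one r·B term per recipient: 3·0.125·0.506 + 2·0.25·0.0326 + 1·0.125·0.019 + 3·0.25·0.125 = 0.302175.
0.302175 < 0.42: the indirect benefit is less than the cost.

No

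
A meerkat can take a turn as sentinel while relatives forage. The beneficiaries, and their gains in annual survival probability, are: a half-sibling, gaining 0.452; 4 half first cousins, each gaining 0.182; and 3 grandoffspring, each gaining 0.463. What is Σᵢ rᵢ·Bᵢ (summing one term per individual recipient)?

0.50575

r to a half-sibling = 0.25 (half-sibs share one parent — one path of length 2: r = (1/2)^2 = 1/4).
r to a half first cousin = 1/16 (half first cousins share one grandparent — one path of length 4: r = (1/2)^4 = 1/16).
r to a grandoffspring = 0.25 (two parent–offspring links: r = (1/2)^2 = 1/4).
Summing one r·B term per recipient: 1·0.25·0.452 + 4·0.0625·0.182 + 3·0.25·0.463 = 0.50575.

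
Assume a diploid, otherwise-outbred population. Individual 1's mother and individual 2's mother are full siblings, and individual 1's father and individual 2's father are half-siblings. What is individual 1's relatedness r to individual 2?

0.1875

Relatedness sums over independent paths through distinct common ancestors.
Individual 1 and individual 2 are related in two ways: first cousins through their mothers (r = 1/8) and half first cousins through their fathers (r = 1/16).
r = 1/8 + 1/16 = 3/16 = 0.1875.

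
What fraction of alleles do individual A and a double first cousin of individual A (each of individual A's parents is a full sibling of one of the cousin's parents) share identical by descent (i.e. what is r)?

0.25

Each parent–offspring link contributes a factor of 1/2, and independent paths through distinct common ancestors add.
Double first cousins share both grandparent pairs — four paths of length 4: r = 4·(1/2)^4 = 1/4.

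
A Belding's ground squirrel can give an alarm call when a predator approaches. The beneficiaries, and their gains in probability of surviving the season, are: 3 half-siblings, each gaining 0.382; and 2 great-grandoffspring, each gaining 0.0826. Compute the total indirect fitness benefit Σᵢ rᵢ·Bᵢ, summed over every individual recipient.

r to a half-sibling = 0.25 (half-sibs share one parent — one path of length 2: r = (1/2)^2 = 1/4).
r to a great-grandoffspring = 1/8 (three parent–offspring links: r = (1/2)^3 = 1/8).
Summing one r·B term per recipient: 3·0.25·0.382 + 2·0.125·0.0826 = 0.30715.

0.30715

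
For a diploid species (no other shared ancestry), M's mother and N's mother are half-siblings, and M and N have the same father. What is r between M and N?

Independent pedigree routes through distinct common ancestors add.
M and N are related in two ways: half first cousins through their mothers (r = 1/16) and half-sibs through their shared father (r = 1/4).
r = 1/16 + 1/4 = 0.3125.

0.3125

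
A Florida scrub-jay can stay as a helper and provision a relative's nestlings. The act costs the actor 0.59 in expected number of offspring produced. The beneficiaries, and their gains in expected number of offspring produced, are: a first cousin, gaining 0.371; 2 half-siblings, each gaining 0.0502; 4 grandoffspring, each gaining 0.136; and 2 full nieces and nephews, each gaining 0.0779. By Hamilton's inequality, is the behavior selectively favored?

Hamilton's rule: the trait is favored when the sum of r·B over every recipient exceeds the actor's cost C.
r to a first cousin = 1/8 (first cousins share one grandparent pair — two paths of length 4: r = 2·(1/2)^4 = 1/8).
r to a half-sibling = 1/4 (half-sibs share one parent — one path of length 2: r = (1/2)^2 = 1/4).
r to a grandoffspring = 1/4 (two parent–offspring links: r = (1/2)^2 = 1/4).
r to a full niece or nephew = 0.25 (full aunt/uncle↔niece/nephew: two paths of length 3 through the shared grandparent pair: r = 2·(1/2)^3 = 1/4).
Summing one r·B term per recipient: 1·0.125·0.371 + 2·0.25·0.0502 + 4·0.25·0.136 + 2·0.25·0.0779 = 0.246425.
0.246425 < 0.59: the indirect benefit is less than the cost.

No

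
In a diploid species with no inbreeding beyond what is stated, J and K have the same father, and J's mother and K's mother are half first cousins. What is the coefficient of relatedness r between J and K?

Independent pedigree routes through distinct common ancestors add.
J and K are related in two ways: half-sibs through their shared father (r = 1/4) and half second cousins through their mothers (r = 1/64).
r = 1/4 + 1/64 = 17/64 = 0.265625.

0.265625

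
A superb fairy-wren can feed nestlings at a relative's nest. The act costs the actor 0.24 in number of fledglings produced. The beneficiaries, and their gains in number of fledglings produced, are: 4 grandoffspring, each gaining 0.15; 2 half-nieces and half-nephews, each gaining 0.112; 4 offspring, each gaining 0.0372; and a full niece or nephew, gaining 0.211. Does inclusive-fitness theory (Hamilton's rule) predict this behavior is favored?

Hamilton's rule: the trait is favored when the sum of r·B over every recipient exceeds the actor's cost C.
r to a grandoffspring = 1/4 (two parent–offspring links: r = (1/2)^2 = 1/4).
r to a half-niece or half-nephew = 1/8 (half-aunt/uncle↔niece/nephew: one path of length 3: r = (1/2)^3 = 1/8).
r to an offspring = 0.5 (one parent–offspring link: r = (1/2)^1 = 1/2).
r to a full niece or nephew = 0.25 (full aunt/uncle↔niece/nephew: two paths of length 3 through the shared grandparent pair: r = 2·(1/2)^3 = 1/4).
Summing one r·B term per recipient: 4·0.25·0.15 + 2·0.125·0.112 + 4·0.5·0.0372 + 1·0.25·0.211 = 0.30515.
0.30515 > 0.24: the indirect benefit exceeds the cost.

Yes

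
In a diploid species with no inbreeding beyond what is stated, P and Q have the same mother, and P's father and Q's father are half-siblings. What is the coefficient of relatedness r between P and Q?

0.3125

Wright's path rule: contributions from independent ancestry routes add.
P and Q are related in two ways: half-sibs through their shared mother (r = 1/4) and half first cousins through their fathers (r = 1/16).
r = 1/4 + 1/16 = 5/16 = 0.3125.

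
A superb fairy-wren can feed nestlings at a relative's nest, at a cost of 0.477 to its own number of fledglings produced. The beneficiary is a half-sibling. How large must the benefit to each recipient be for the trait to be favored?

1.908

r to a half-sibling = 1/4 (half-sibs share one parent — one path of length 2: r = (1/2)^2 = 1/4).
Hamilton's rule with n recipients of equal r: n·r·B > C, so B > C/(n·r) = 0.477/(1·0.25) = 1.908.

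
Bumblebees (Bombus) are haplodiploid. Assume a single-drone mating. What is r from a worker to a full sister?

Haplodiploid full sisters inherit their father's entire haploid genome identically (contributing 1/2) and on average half of their mother's contribution (1/2 · 1/2 = 1/4); r = 1/2 + 1/4 = 3/4.

0.75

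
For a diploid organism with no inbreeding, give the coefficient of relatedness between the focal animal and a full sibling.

0.5

Full sibs share both parents — two paths of length 2: r = 2·(1/2)^2 = 1/2.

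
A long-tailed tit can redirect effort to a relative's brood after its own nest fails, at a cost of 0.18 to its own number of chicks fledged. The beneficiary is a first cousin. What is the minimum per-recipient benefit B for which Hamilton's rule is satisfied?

1.44

r to a first cousin = 0.125 (first cousins share one grandparent pair — two paths of length 4: r = 2·(1/2)^4 = 1/8).
Hamilton's rule with n recipients of equal r: n·r·B > C, so B > C/(n·r) = 0.18/(1·0.125) = 1.44.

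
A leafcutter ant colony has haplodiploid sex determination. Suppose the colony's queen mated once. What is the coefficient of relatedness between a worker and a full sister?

Haplodiploid full sisters inherit their father's entire haploid genome identically (contributing 1/2) and on average half of their mother's contribution (1/2 · 1/2 = 1/4); r = 1/2 + 1/4 = 3/4.

0.75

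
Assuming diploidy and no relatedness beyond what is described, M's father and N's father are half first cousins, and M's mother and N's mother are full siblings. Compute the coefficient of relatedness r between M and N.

With two independent routes of shared ancestry, r is the sum of the two contributions.
M and N are related in two ways: half second cousins through their fathers (r = 1/64) and first cousins through their mothers (r = 1/8).
r = 1/64 + 1/8 = 9/64 = 0.140625.

0.140625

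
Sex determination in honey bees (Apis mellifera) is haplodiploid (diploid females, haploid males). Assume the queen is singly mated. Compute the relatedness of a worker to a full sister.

Haplodiploid full sisters inherit their father's entire haploid genome identically (contributing 1/2) and on average half of their mother's contribution (1/2 · 1/2 = 1/4); r = 1/2 + 1/4 = 3/4.

0.75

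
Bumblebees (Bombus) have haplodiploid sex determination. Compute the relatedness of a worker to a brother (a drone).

0.25

Her haploid brother carries none of their father's genes and a random half of their mother's genome; that half matches the maternal half of her own genome with probability 1/2: r = 1/2 · 1/2 = 1/4.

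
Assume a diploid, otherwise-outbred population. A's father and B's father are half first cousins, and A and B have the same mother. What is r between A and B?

0.265625

Independent pedigree routes through distinct common ancestors add.
A and B are related in two ways: half second cousins through their fathers (r = 1/64) and half-sibs through their shared mother (r = 1/4).
r = 1/64 + 1/4 = 0.265625.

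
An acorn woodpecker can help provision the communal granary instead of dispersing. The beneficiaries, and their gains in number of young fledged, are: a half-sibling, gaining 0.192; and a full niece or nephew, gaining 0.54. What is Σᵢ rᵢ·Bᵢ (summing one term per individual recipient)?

r to a half-sibling = 0.25 (half-sibs share one parent — one path of length 2: r = (1/2)^2 = 1/4).
r to a full niece or nephew = 1/4 (full aunt/uncle↔niece/nephew: two paths of length 3 through the shared grandparent pair: r = 2·(1/2)^3 = 1/4).
Summing one r·B term per recipient: 1·0.25·0.192 + 1·0.25·0.54 = 0.183.

0.183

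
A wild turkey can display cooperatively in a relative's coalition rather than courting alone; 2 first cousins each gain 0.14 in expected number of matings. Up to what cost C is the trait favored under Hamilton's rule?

r to a first cousin = 1/8 (first cousins share one grandparent pair — two paths of length 4: r = 2·(1/2)^4 = 1/8).
Hamilton's rule: n·r·B > C, so the trait is favored while C < n·r·B = 2·0.125·0.14 = 0.035.

0.035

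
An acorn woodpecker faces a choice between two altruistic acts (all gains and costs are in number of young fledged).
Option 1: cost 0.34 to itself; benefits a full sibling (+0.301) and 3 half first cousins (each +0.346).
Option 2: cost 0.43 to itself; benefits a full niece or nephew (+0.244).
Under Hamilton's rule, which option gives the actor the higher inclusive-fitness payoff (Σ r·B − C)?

Option 1: r to a full sibling = 0.5.
Option 1: r to a half first cousin = 0.0625.
Option 1: Σ r·B − C = (1·0.5·0.301 + 3·0.0625·0.346) − 0.34 = -0.124625.
Option 2: r to a full niece or nephew = 0.25.
Option 2: Σ r·B − C = (1·0.25·0.244) − 0.43 = -0.369.
Option 1 has the higher net inclusive-fitness payoff.

Option 1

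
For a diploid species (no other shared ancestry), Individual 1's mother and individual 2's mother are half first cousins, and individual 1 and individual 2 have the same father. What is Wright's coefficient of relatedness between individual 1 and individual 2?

0.265625

With two independent routes of shared ancestry, r is the sum of the two contributions.
Individual 1 and individual 2 are related in two ways: half second cousins through their mothers (r = 1/64) and half-sibs through their shared father (r = 1/4).
r = 1/64 + 1/4 = 0.265625.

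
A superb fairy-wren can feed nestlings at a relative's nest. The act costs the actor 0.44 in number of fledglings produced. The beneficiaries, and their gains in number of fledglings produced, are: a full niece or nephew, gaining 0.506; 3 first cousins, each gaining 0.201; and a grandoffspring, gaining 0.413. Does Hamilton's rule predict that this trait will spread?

Hamilton's rule: the trait is favored when the sum of r·B over every recipient exceeds the actor's cost C.
r to a full niece or nephew = 1/4 (full aunt/uncle↔niece/nephew: two paths of length 3 through the shared grandparent pair: r = 2·(1/2)^3 = 1/4).
r to a first cousin = 1/8 (first cousins share one grandparent pair — two paths of length 4: r = 2·(1/2)^4 = 1/8).
r to a grandoffspring = 1/4 (two parent–offspring links: r = (1/2)^2 = 1/4).
Summing one r·B term per recipient: 1·0.25·0.506 + 3·0.125·0.201 + 1·0.25·0.413 = 0.305125.
0.305125 < 0.44: the indirect benefit is less than the cost.

No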